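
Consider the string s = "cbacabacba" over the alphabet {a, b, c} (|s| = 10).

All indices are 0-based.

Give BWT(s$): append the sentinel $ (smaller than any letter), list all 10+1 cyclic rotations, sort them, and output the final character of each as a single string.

abcbbccaaa$

rank  rotation     last
    0  $cbacabacba  a
    1  a$cbacabacb  b
    2  abacba$cbac  c
    3  acabacba$cb  b
    4  acba$cbacab  b
    5  ba$cbacabac  c
    6  bacabacba$c  c
    7  bacba$cbaca  a
    8  cabacba$cba  a
    9  cba$cbacaba  a
   10  cbacabacba$  $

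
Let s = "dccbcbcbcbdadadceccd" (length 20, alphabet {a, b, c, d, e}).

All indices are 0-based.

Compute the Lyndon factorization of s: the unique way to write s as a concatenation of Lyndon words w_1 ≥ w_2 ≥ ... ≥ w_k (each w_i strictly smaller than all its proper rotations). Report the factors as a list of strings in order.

emit factor 1: 'd' (i=0, period=1)
emit factor 2: 'c' (i=1, period=1)
emit factor 3: 'c' (i=2, period=1)
emit factor 4: 'bcbcbcbd' (i=3, period=8)
emit factor 5: 'adadceccd' (i=11, period=9)

["d", "c", "c", "bcbcbcbd", "adadceccd"]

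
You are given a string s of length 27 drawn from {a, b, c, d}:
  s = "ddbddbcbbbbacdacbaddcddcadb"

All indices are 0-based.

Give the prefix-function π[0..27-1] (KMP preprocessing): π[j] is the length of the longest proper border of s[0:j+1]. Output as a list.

π[0] = 0
j=1 s[j]='d': π[1]=1 (border 'd')
j=2 s[j]='b': k: 1→0; π[2]=0 (border '')
j=3 s[j]='d': π[3]=1 (border 'd')
j=4 s[j]='d': π[4]=2 (border 'dd')
j=5 s[j]='b': π[5]=3 (border 'ddb')
j=6 s[j]='c': k: 3→0; π[6]=0 (border '')
j=7 s[j]='b': π[7]=0 (border '')
j=8 s[j]='b': π[8]=0 (border '')
j=9 s[j]='b': π[9]=0 (border '')
j=10 s[j]='b': π[10]=0 (border '')
j=11 s[j]='a': π[11]=0 (border '')
j=12 s[j]='c': π[12]=0 (border '')
j=13 s[j]='d': π[13]=1 (border 'd')
j=14 s[j]='a': k: 1→0; π[14]=0 (border '')
j=15 s[j]='c': π[15]=0 (border '')
j=16 s[j]='b': π[16]=0 (border '')
j=17 s[j]='a': π[17]=0 (border '')
j=18 s[j]='d': π[18]=1 (border 'd')
j=19 s[j]='d': π[19]=2 (border 'dd')
j=20 s[j]='c': k: 2→1→0; π[20]=0 (border '')
j=21 s[j]='d': π[21]=1 (border 'd')
j=22 s[j]='d': π[22]=2 (border 'dd')
j=23 s[j]='c': k: 2→1→0; π[23]=0 (border '')
j=24 s[j]='a': π[24]=0 (border '')
j=25 s[j]='d': π[25]=1 (border 'd')
j=26 s[j]='b': k: 1→0; π[26]=0 (border '')

[0, 1, 0, 1, 2, 3, 0, 0, 0, 0, 0, 0, 0, 1, 0, 0, 0, 0, 1, 2, 0, 1, 2, 0, 0, 1, 0]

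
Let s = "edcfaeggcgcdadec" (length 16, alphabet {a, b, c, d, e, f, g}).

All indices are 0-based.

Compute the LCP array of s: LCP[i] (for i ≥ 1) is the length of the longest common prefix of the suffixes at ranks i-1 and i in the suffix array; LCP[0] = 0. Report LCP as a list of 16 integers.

rank→(start, suffix):
  0 → (12, 'adec')
  1 → (4, 'aeggcgcdadec')
  2 → (15, 'c')
  3 → (10, 'cdadec')
  4 → (2, 'cfaeggcgcdadec')
  5 → (8, 'cgcdadec')
  6 → (11, 'dadec')
  7 → (1, 'dcfaeggcgcdadec')
  8 → (13, 'dec')
  9 → (14, 'ec')
  10 → (0, 'edcfaeggcgcdadec')
  11 → (5, 'eggcgcdadec')
  12 → (3, 'faeggcgcdadec')
  13 → (9, 'gcdadec')
  14 → (7, 'gcgcdadec')
  15 → (6, 'ggcgcdadec')

SA = [12, 4, 15, 10, 2, 8, 11, 1, 13, 14, 0, 5, 3, 9, 7, 6]
i: (SA[i-1],SA[i]) lcp shared
  1: (12,4) 1 'a'
  2: (4,15) 0 ''
  3: (15,10) 1 'c'
  4: (10,2) 1 'c'
  5: (2,8) 1 'c'
  6: (8,11) 0 ''
  7: (11,1) 1 'd'
  8: (1,13) 1 'd'
  9: (13,14) 0 ''
  10: (14,0) 1 'e'
  11: (0,5) 1 'e'
  12: (5,3) 0 ''
  13: (3,9) 0 ''
  14: (9,7) 2 'gc'
  15: (7,6) 1 'g'

[0, 1, 0, 1, 1, 1, 0, 1, 1, 0, 1, 1, 0, 0, 2, 1]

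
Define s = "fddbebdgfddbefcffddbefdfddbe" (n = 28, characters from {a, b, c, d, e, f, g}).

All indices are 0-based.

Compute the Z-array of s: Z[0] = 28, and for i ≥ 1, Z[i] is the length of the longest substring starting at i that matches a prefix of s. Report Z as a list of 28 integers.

[28, 0, 0, 0, 0, 0, 0, 0, 5, 0, 0, 0, 0, 1, 0, 1, 5, 0, 0, 0, 0, 2, 0, 5, 0, 0, 0, 0]

Z[0]=28
i=1: fresh scan; Z[1]=0
i=2: fresh scan; Z[2]=0
i=3: fresh scan; Z[3]=0
i=4: fresh scan; Z[4]=0
i=5: fresh scan; Z[5]=0
i=6: fresh scan; Z[6]=0
i=7: fresh scan; Z[7]=0
i=8: fresh scan; Z[8]=5 extend→box=[8,13)
i=9: min(r-i=4, Z[1]=0)=0; Z[9]=0
i=10: min(r-i=3, Z[2]=0)=0; Z[10]=0
i=11: min(r-i=2, Z[3]=0)=0; Z[11]=0
i=12: min(r-i=1, Z[4]=0)=0; Z[12]=0
i=13: fresh scan; Z[13]=1 extend→box=[13,14)
i=14: fresh scan; Z[14]=0
i=15: fresh scan; Z[15]=1 extend→box=[15,16)
i=16: fresh scan; Z[16]=5 extend→box=[16,21)
i=17: min(r-i=4, Z[1]=0)=0; Z[17]=0
i=18: min(r-i=3, Z[2]=0)=0; Z[18]=0
i=19: min(r-i=2, Z[3]=0)=0; Z[19]=0
i=20: min(r-i=1, Z[4]=0)=0; Z[20]=0
i=21: fresh scan; Z[21]=2 extend→box=[21,23)
i=22: min(r-i=1, Z[1]=0)=0; Z[22]=0
i=23: fresh scan; Z[23]=5 extend→box=[23,28)
i=24: min(r-i=4, Z[1]=0)=0; Z[24]=0
i=25: min(r-i=3, Z[2]=0)=0; Z[25]=0
i=26: min(r-i=2, Z[3]=0)=0; Z[26]=0
i=27: min(r-i=1, Z[4]=0)=0; Z[27]=0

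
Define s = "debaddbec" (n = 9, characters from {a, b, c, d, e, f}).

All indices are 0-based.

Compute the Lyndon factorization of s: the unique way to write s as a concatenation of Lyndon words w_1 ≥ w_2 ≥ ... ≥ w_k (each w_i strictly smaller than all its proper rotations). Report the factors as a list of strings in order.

emit factor 1: 'de' (i=0, period=2)
emit factor 2: 'b' (i=2, period=1)
emit factor 3: 'addbec' (i=3, period=6)

["de", "b", "addbec"]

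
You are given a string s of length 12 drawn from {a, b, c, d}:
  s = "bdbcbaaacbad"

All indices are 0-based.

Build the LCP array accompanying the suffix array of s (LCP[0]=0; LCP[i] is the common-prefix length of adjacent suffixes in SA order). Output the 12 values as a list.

sorted suffixes:
  #0 SA[0]=5  'aaacbad'
  #1 SA[1]=6  'aacbad'
  #2 SA[2]=7  'acbad'
  #3 SA[3]=10  'ad'
  #4 SA[4]=4  'baaacbad'
  #5 SA[5]=9  'bad'
  #6 SA[6]=2  'bcbaaacbad'
  #7 SA[7]=0  'bdbcbaaacbad'
  #8 SA[8]=3  'cbaaacbad'
  #9 SA[9]=8  'cbad'
  #10 SA[10]=11  'd'
  #11 SA[11]=1  'dbcbaaacbad'

SA = [5, 6, 7, 10, 4, 9, 2, 0, 3, 8, 11, 1]
i: (SA[i-1],SA[i]) lcp shared
  1: (5,6) 2 'aa'
  2: (6,7) 1 'a'
  3: (7,10) 1 'a'
  4: (10,4) 0 ''
  5: (4,9) 2 'ba'
  6: (9,2) 1 'b'
  7: (2,0) 1 'b'
  8: (0,3) 0 ''
  9: (3,8) 3 'cba'
  10: (8,11) 0 ''
  11: (11,1) 1 'd'

[0, 2, 1, 1, 0, 2, 1, 1, 0, 3, 0, 1]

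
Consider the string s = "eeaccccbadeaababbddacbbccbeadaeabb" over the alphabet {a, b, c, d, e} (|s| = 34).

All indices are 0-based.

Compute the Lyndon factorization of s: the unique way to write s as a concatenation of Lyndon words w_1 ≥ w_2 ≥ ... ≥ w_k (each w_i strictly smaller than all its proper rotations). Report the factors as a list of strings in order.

emit factor 1: 'e' (i=0, period=1)
emit factor 2: 'e' (i=1, period=1)
emit factor 3: 'accccbade' (i=2, period=9)
emit factor 4: 'aababbddacbbccbeadaeabb' (i=11, period=23)

["e", "e", "accccbade", "aababbddacbbccbeadaeabb"]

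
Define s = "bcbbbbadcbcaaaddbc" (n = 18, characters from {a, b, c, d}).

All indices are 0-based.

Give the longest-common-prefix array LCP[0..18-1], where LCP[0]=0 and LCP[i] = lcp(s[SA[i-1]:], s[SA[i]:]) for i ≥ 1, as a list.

[0, 2, 1, 2, 0, 1, 2, 3, 1, 2, 2, 0, 1, 1, 2, 0, 1, 1]

rank | idx | suffix
   0 |  11 | aaaddbc
   1 |  12 | aaddbc
   2 |   6 | adcbcaaaddbc
   3 |  13 | addbc
   4 |   5 | badcbcaaaddbc
   5 |   4 | bbadcbcaaaddbc
   6 |   3 | bbbadcbcaaaddbc
   7 |   2 | bbbbadcbcaaaddbc
   8 |  16 | bc
   9 |   9 | bcaaaddbc
  10 |   0 | bcbbbbadcbcaaaddbc
  11 |  17 | c
  12 |  10 | caaaddbc
  13 |   1 | cbbbbadcbcaaaddbc
  14 |   8 | cbcaaaddbc
  15 |  15 | dbc
  16 |   7 | dcbcaaaddbc
  17 |  14 | ddbc

SA = [11, 12, 6, 13, 5, 4, 3, 2, 16, 9, 0, 17, 10, 1, 8, 15, 7, 14]
rank  pair      lcp
   1  s[11:],s[12:]  2  'aa'
   2  s[12:],s[6:]  1  'a'
   3  s[6:],s[13:]  2  'ad'
   4  s[13:],s[5:]  0  ''
   5  s[5:],s[4:]  1  'b'
   6  s[4:],s[3:]  2  'bb'
   7  s[3:],s[2:]  3  'bbb'
   8  s[2:],s[16:]  1  'b'
   9  s[16:],s[9:]  2  'bc'
  10  s[9:],s[0:]  2  'bc'
  11  s[0:],s[17:]  0  ''
  12  s[17:],s[10:]  1  'c'
  13  s[10:],s[1:]  1  'c'
  14  s[1:],s[8:]  2  'cb'
  15  s[8:],s[15:]  0  ''
  16  s[15:],s[7:]  1  'd'
  17  s[7:],s[14:]  1  'd'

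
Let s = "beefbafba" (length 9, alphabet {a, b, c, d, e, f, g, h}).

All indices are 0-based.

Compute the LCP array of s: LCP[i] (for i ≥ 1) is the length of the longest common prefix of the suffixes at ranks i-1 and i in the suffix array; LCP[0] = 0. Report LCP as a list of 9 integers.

rank→(start, suffix):
  0 → (8, 'a')
  1 → (5, 'afba')
  2 → (7, 'ba')
  3 → (4, 'bafba')
  4 → (0, 'beefbafba')
  5 → (1, 'eefbafba')
  6 → (2, 'efbafba')
  7 → (6, 'fba')
  8 → (3, 'fbafba')

SA = [8, 5, 7, 4, 0, 1, 2, 6, 3]
i: (SA[i-1],SA[i]) lcp shared
  1: (8,5) 1 'a'
  2: (5,7) 0 ''
  3: (7,4) 2 'ba'
  4: (4,0) 1 'b'
  5: (0,1) 0 ''
  6: (1,2) 1 'e'
  7: (2,6) 0 ''
  8: (6,3) 3 'fba'

[0, 1, 0, 2, 1, 0, 1, 0, 3]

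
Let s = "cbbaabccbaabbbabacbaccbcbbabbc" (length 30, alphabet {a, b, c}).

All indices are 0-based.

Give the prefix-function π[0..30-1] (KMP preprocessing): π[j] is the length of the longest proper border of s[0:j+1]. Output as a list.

[0, 0, 0, 0, 0, 0, 1, 1, 2, 0, 0, 0, 0, 0, 0, 0, 0, 1, 2, 0, 1, 1, 2, 1, 2, 3, 4, 0, 0, 1]

π[0] = 0
j=1 s[j]='b': π[1]=0 (border '')
j=2 s[j]='b': π[2]=0 (border '')
j=3 s[j]='a': π[3]=0 (border '')
j=4 s[j]='a': π[4]=0 (border '')
j=5 s[j]='b': π[5]=0 (border '')
j=6 s[j]='c': π[6]=1 (border 'c')
j=7 s[j]='c': k: 1→0; π[7]=1 (border 'c')
j=8 s[j]='b': π[8]=2 (border 'cb')
j=9 s[j]='a': k: 2→0; π[9]=0 (border '')
j=10 s[j]='a': π[10]=0 (border '')
j=11 s[j]='b': π[11]=0 (border '')
j=12 s[j]='b': π[12]=0 (border '')
j=13 s[j]='b': π[13]=0 (border '')
j=14 s[j]='a': π[14]=0 (border '')
j=15 s[j]='b': π[15]=0 (border '')
j=16 s[j]='a': π[16]=0 (border '')
j=17 s[j]='c': π[17]=1 (border 'c')
j=18 s[j]='b': π[18]=2 (border 'cb')
j=19 s[j]='a': k: 2→0; π[19]=0 (border '')
j=20 s[j]='c': π[20]=1 (border 'c')
j=21 s[j]='c': k: 1→0; π[21]=1 (border 'c')
j=22 s[j]='b': π[22]=2 (border 'cb')
j=23 s[j]='c': k: 2→0; π[23]=1 (border 'c')
j=24 s[j]='b': π[24]=2 (border 'cb')
j=25 s[j]='b': π[25]=3 (border 'cbb')
j=26 s[j]='a': π[26]=4 (border 'cbba')
j=27 s[j]='b': k: 4→0; π[27]=0 (border '')
j=28 s[j]='b': π[28]=0 (border '')
j=29 s[j]='c': π[29]=1 (border 'c')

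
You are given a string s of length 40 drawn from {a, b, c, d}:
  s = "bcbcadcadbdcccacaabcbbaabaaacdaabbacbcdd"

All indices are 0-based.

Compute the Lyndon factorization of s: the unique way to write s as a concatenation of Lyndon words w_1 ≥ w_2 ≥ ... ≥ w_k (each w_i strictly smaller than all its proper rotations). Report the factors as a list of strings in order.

["bc", "bc", "adc", "adbdccc", "ac", "aabcbb", "aab", "aaacdaabbacbcdd"]

emit factor 1: 'bc' (i=0, period=2)
emit factor 2: 'bc' (i=2, period=2)
emit factor 3: 'adc' (i=4, period=3)
emit factor 4: 'adbdccc' (i=7, period=7)
emit factor 5: 'ac' (i=14, period=2)
emit factor 6: 'aabcbb' (i=16, period=6)
emit factor 7: 'aab' (i=22, period=3)
emit factor 8: 'aaacdaabbacbcdd' (i=25, period=15)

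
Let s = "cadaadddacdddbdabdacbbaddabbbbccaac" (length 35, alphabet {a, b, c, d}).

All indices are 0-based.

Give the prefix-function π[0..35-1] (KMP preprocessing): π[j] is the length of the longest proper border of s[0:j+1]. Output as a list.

π[0] = 0
j=1 s[j]='a': π[1]=0 (border '')
j=2 s[j]='d': π[2]=0 (border '')
j=3 s[j]='a': π[3]=0 (border '')
j=4 s[j]='a': π[4]=0 (border '')
j=5 s[j]='d': π[5]=0 (border '')
j=6 s[j]='d': π[6]=0 (border '')
j=7 s[j]='d': π[7]=0 (border '')
j=8 s[j]='a': π[8]=0 (border '')
j=9 s[j]='c': π[9]=1 (border 'c')
j=10 s[j]='d': k: 1→0; π[10]=0 (border '')
j=11 s[j]='d': π[11]=0 (border '')
j=12 s[j]='d': π[12]=0 (border '')
j=13 s[j]='b': π[13]=0 (border '')
j=14 s[j]='d': π[14]=0 (border '')
j=15 s[j]='a': π[15]=0 (border '')
j=16 s[j]='b': π[16]=0 (border '')
j=17 s[j]='d': π[17]=0 (border '')
j=18 s[j]='a': π[18]=0 (border '')
j=19 s[j]='c': π[19]=1 (border 'c')
j=20 s[j]='b': k: 1→0; π[20]=0 (border '')
j=21 s[j]='b': π[21]=0 (border '')
j=22 s[j]='a': π[22]=0 (border '')
j=23 s[j]='d': π[23]=0 (border '')
j=24 s[j]='d': π[24]=0 (border '')
j=25 s[j]='a': π[25]=0 (border '')
j=26 s[j]='b': π[26]=0 (border '')
j=27 s[j]='b': π[27]=0 (border '')
j=28 s[j]='b': π[28]=0 (border '')
j=29 s[j]='b': π[29]=0 (border '')
j=30 s[j]='c': π[30]=1 (border 'c')
j=31 s[j]='c': k: 1→0; π[31]=1 (border 'c')
j=32 s[j]='a': π[32]=2 (border 'ca')
j=33 s[j]='a': k: 2→0; π[33]=0 (border '')
j=34 s[j]='c': π[34]=1 (border 'c')

[0, 0, 0, 0, 0, 0, 0, 0, 0, 1, 0, 0, 0, 0, 0, 0, 0, 0, 0, 1, 0, 0, 0, 0, 0, 0, 0, 0, 0, 0, 1, 1, 2, 0, 1]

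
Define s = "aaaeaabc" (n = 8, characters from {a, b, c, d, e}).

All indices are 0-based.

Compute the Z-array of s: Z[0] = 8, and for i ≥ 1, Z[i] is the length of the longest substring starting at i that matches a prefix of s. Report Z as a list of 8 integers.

[8, 2, 1, 0, 2, 1, 0, 0]

Z[0]=8
i=1: outside box; Z[1]=2 grow→box=[1,3)
i=2: min(r-i=1, Z[1]=2)=1; Z[2]=1
i=3: outside box; Z[3]=0
i=4: outside box; Z[4]=2 grow→box=[4,6)
i=5: min(r-i=1, Z[1]=2)=1; Z[5]=1
i=6: outside box; Z[6]=0
i=7: outside box; Z[7]=0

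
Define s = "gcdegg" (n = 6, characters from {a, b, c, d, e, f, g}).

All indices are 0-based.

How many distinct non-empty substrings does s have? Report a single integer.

rank | idx | suffix
   0 |   1 | cdegg
   1 |   2 | degg
   2 |   3 | egg
   3 |   5 | g
   4 |   0 | gcdegg
   5 |   4 | gg

SA = [1, 2, 3, 5, 0, 4]
i: (SA[i-1],SA[i]) lcp shared
  1: (1,2) 0 ''
  2: (2,3) 0 ''
  3: (3,5) 0 ''
  4: (5,0) 1 'g'
  5: (0,4) 1 'g'

n(n+1)/2 = 6·7/2 = 21
Σ LCP = 0 + 0 + 0 + 0 + 1 + 1 = 2
distinct = 21 − 2 = 19

19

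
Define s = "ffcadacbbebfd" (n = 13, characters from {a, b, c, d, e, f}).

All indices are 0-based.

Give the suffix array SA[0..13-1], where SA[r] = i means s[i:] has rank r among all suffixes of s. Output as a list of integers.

[5, 3, 7, 8, 10, 2, 6, 12, 4, 9, 1, 11, 0]

sorted suffixes:
  #0 SA[0]=5  'acbbebfd'
  #1 SA[1]=3  'adacbbebfd'
  #2 SA[2]=7  'bbebfd'
  #3 SA[3]=8  'bebfd'
  #4 SA[4]=10  'bfd'
  #5 SA[5]=2  'cadacbbebfd'
  #6 SA[6]=6  'cbbebfd'
  #7 SA[7]=12  'd'
  #8 SA[8]=4  'dacbbebfd'
  #9 SA[9]=9  'ebfd'
  #10 SA[10]=1  'fcadacbbebfd'
  #11 SA[11]=11  'fd'
  #12 SA[12]=0  'ffcadacbbebfd'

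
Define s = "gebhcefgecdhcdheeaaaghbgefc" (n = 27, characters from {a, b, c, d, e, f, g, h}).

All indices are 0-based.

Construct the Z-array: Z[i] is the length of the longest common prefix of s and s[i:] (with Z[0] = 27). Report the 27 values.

Z[0]=27
i=1: outside box; Z[1]=0
i=2: outside box; Z[2]=0
i=3: outside box; Z[3]=0
i=4: outside box; Z[4]=0
i=5: outside box; Z[5]=0
i=6: outside box; Z[6]=0
i=7: outside box; Z[7]=2 grow→box=[7,9)
i=8: min(r-i=1, Z[1]=0)=0; Z[8]=0
i=9: outside box; Z[9]=0
i=10: outside box; Z[10]=0
i=11: outside box; Z[11]=0
i=12: outside box; Z[12]=0
i=13: outside box; Z[13]=0
i=14: outside box; Z[14]=0
i=15: outside box; Z[15]=0
i=16: outside box; Z[16]=0
i=17: outside box; Z[17]=0
i=18: outside box; Z[18]=0
i=19: outside box; Z[19]=0
i=20: outside box; Z[20]=1 grow→box=[20,21)
i=21: outside box; Z[21]=0
i=22: outside box; Z[22]=0
i=23: outside box; Z[23]=2 grow→box=[23,25)
i=24: min(r-i=1, Z[1]=0)=0; Z[24]=0
i=25: outside box; Z[25]=0
i=26: outside box; Z[26]=0

[27, 0, 0, 0, 0, 0, 0, 2, 0, 0, 0, 0, 0, 0, 0, 0, 0, 0, 0, 0, 1, 0, 0, 2, 0, 0, 0]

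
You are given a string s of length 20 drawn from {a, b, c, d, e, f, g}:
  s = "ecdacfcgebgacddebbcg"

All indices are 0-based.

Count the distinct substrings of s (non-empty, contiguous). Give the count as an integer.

193

rank | idx | suffix
   0 |  11 | acddebbcg
   1 |   3 | acfcgebgacddebbcg
   2 |  16 | bbcg
   3 |  17 | bcg
   4 |   9 | bgacddebbcg
   5 |   1 | cdacfcgebgacddebbcg
   6 |  12 | cddebbcg
   7 |   4 | cfcgebgacddebbcg
   8 |  18 | cg
   9 |   6 | cgebgacddebbcg
  10 |   2 | dacfcgebgacddebbcg
  11 |  13 | ddebbcg
  12 |  14 | debbcg
  13 |  15 | ebbcg
  14 |   8 | ebgacddebbcg
  15 |   0 | ecdacfcgebgacddebbcg
  16 |   5 | fcgebgacddebbcg
  17 |  19 | g
  18 |  10 | gacddebbcg
  19 |   7 | gebgacddebbcg

SA = [11, 3, 16, 17, 9, 1, 12, 4, 18, 6, 2, 13, 14, 15, 8, 0, 5, 19, 10, 7]
[i] adj suffixes → lcp
  [1] 11/3 → 2 ('ac')
  [2] 3/16 → 0 ('')
  [3] 16/17 → 1 ('b')
  [4] 17/9 → 1 ('b')
  [5] 9/1 → 0 ('')
  [6] 1/12 → 2 ('cd')
  [7] 12/4 → 1 ('c')
  [8] 4/18 → 1 ('c')
  [9] 18/6 → 2 ('cg')
  [10] 6/2 → 0 ('')
  [11] 2/13 → 1 ('d')
  [12] 13/14 → 1 ('d')
  [13] 14/15 → 0 ('')
  [14] 15/8 → 2 ('eb')
  [15] 8/0 → 1 ('e')
  [16] 0/5 → 0 ('')
  [17] 5/19 → 0 ('')
  [18] 19/10 → 1 ('g')
  [19] 10/7 → 1 ('g')

n(n+1)/2 = 20·21/2 = 210
Σ LCP = 0 + 2 + 0 + 1 + 1 + 0 + 2 + 1 + 1 + 2 + 0 + 1 + 1 + 0 + 2 + 1 + 0 + 0 + 1 + 1 = 17
distinct = 210 − 17 = 193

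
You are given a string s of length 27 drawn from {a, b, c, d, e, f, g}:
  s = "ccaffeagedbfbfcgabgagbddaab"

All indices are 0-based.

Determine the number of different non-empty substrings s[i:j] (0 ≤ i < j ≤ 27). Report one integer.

rank | idx | suffix
   0 |  24 | aab
   1 |  25 | ab
   2 |  16 | abgagbddaab
   3 |   2 | affeagedbfbfcgabgagbddaab
   4 |  19 | agbddaab
   5 |   6 | agedbfbfcgabgagbddaab
   6 |  26 | b
   7 |  21 | bddaab
   8 |  10 | bfbfcgabgagbddaab
   9 |  12 | bfcgabgagbddaab
  10 |  17 | bgagbddaab
  11 |   1 | caffeagedbfbfcgabgagbddaab
  12 |   0 | ccaffeagedbfbfcgabgagbddaab
  13 |  14 | cgabgagbddaab
  14 |  23 | daab
  15 |   9 | dbfbfcgabgagbddaab
  16 |  22 | ddaab
  17 |   5 | eagedbfbfcgabgagbddaab
  18 |   8 | edbfbfcgabgagbddaab
  19 |  11 | fbfcgabgagbddaab
  20 |  13 | fcgabgagbddaab
  21 |   4 | feagedbfbfcgabgagbddaab
  22 |   3 | ffeagedbfbfcgabgagbddaab
  23 |  15 | gabgagbddaab
  24 |  18 | gagbddaab
  25 |  20 | gbddaab
  26 |   7 | gedbfbfcgabgagbddaab

SA = [24, 25, 16, 2, 19, 6, 26, 21, 10, 12, 17, 1, 0, 14, 23, 9, 22, 5, 8, 11, 13, 4, 3, 15, 18, 20, 7]
i: (SA[i-1],SA[i]) lcp shared
  1: (24,25) 1 'a'
  2: (25,16) 2 'ab'
  3: (16,2) 1 'a'
  4: (2,19) 1 'a'
  5: (19,6) 2 'ag'
  6: (6,26) 0 ''
  7: (26,21) 1 'b'
  8: (21,10) 1 'b'
  9: (10,12) 2 'bf'
  10: (12,17) 1 'b'
  11: (17,1) 0 ''
  12: (1,0) 1 'c'
  13: (0,14) 1 'c'
  14: (14,23) 0 ''
  15: (23,9) 1 'd'
  16: (9,22) 1 'd'
  17: (22,5) 0 ''
  18: (5,8) 1 'e'
  19: (8,11) 0 ''
  20: (11,13) 1 'f'
  21: (13,4) 1 'f'
  22: (4,3) 1 'f'
  23: (3,15) 0 ''
  24: (15,18) 2 'ga'
  25: (18,20) 1 'g'
  26: (20,7) 1 'g'

n(n+1)/2 = 27·28/2 = 378
Σ LCP = 0 + 1 + 2 + 1 + 1 + 2 + 0 + 1 + 1 + 2 + 1 + 0 + 1 + 1 + 0 + 1 + 1 + 0 + 1 + 0 + 1 + 1 + 1 + 0 + 2 + 1 + 1 = 24
distinct = 378 − 24 = 354

354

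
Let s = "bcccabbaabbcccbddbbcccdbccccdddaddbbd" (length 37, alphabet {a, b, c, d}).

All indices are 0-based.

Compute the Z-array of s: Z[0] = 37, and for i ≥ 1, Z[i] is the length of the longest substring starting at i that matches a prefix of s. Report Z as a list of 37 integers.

[37, 0, 0, 0, 0, 1, 1, 0, 0, 1, 4, 0, 0, 0, 1, 0, 0, 1, 4, 0, 0, 0, 0, 4, 0, 0, 0, 0, 0, 0, 0, 0, 0, 0, 1, 1, 0]

Z[0]=37
i=1: i≥r, start 0; Z[1]=0
i=2: i≥r, start 0; Z[2]=0
i=3: i≥r, start 0; Z[3]=0
i=4: i≥r, start 0; Z[4]=0
i=5: i≥r, start 0; Z[5]=1 grow→box=[5,6)
i=6: i≥r, start 0; Z[6]=1 grow→box=[6,7)
i=7: i≥r, start 0; Z[7]=0
i=8: i≥r, start 0; Z[8]=0
i=9: i≥r, start 0; Z[9]=1 grow→box=[9,10)
i=10: i≥r, start 0; Z[10]=4 grow→box=[10,14)
i=11: min(r-i=3, Z[1]=0)=0; Z[11]=0
i=12: min(r-i=2, Z[2]=0)=0; Z[12]=0
i=13: min(r-i=1, Z[3]=0)=0; Z[13]=0
i=14: i≥r, start 0; Z[14]=1 grow→box=[14,15)
i=15: i≥r, start 0; Z[15]=0
i=16: i≥r, start 0; Z[16]=0
i=17: i≥r, start 0; Z[17]=1 grow→box=[17,18)
i=18: i≥r, start 0; Z[18]=4 grow→box=[18,22)
i=19: min(r-i=3, Z[1]=0)=0; Z[19]=0
i=20: min(r-i=2, Z[2]=0)=0; Z[20]=0
i=21: min(r-i=1, Z[3]=0)=0; Z[21]=0
i=22: i≥r, start 0; Z[22]=0
i=23: i≥r, start 0; Z[23]=4 grow→box=[23,27)
i=24: min(r-i=3, Z[1]=0)=0; Z[24]=0
i=25: min(r-i=2, Z[2]=0)=0; Z[25]=0
i=26: min(r-i=1, Z[3]=0)=0; Z[26]=0
i=27: i≥r, start 0; Z[27]=0
i=28: i≥r, start 0; Z[28]=0
i=29: i≥r, start 0; Z[29]=0
i=30: i≥r, start 0; Z[30]=0
i=31: i≥r, start 0; Z[31]=0
i=32: i≥r, start 0; Z[32]=0
i=33: i≥r, start 0; Z[33]=0
i=34: i≥r, start 0; Z[34]=1 grow→box=[34,35)
i=35: i≥r, start 0; Z[35]=1 grow→box=[35,36)
i=36: i≥r, start 0; Z[36]=0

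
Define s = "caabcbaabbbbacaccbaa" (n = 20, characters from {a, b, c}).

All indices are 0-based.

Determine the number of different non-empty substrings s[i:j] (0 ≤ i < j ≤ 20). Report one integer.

sorted suffixes:
  #0 SA[0]=19  'a'
  #1 SA[1]=18  'aa'
  #2 SA[2]=6  'aabbbbacaccbaa'
  #3 SA[3]=1  'aabcbaabbbbacaccbaa'
  #4 SA[4]=7  'abbbbacaccbaa'
  #5 SA[5]=2  'abcbaabbbbacaccbaa'
  #6 SA[6]=12  'acaccbaa'
  #7 SA[7]=14  'accbaa'
  #8 SA[8]=17  'baa'
  #9 SA[9]=5  'baabbbbacaccbaa'
  #10 SA[10]=11  'bacaccbaa'
  #11 SA[11]=10  'bbacaccbaa'
  #12 SA[12]=9  'bbbacaccbaa'
  #13 SA[13]=8  'bbbbacaccbaa'
  #14 SA[14]=3  'bcbaabbbbacaccbaa'
  #15 SA[15]=0  'caabcbaabbbbacaccbaa'
  #16 SA[16]=13  'caccbaa'
  #17 SA[17]=16  'cbaa'
  #18 SA[18]=4  'cbaabbbbacaccbaa'
  #19 SA[19]=15  'ccbaa'

SA = [19, 18, 6, 1, 7, 2, 12, 14, 17, 5, 11, 10, 9, 8, 3, 0, 13, 16, 4, 15]
rank  pair      lcp
   1  s[19:],s[18:]  1  'a'
   2  s[18:],s[6:]  2  'aa'
   3  s[6:],s[1:]  3  'aab'
   4  s[1:],s[7:]  1  'a'
   5  s[7:],s[2:]  2  'ab'
   6  s[2:],s[12:]  1  'a'
   7  s[12:],s[14:]  2  'ac'
   8  s[14:],s[17:]  0  ''
   9  s[17:],s[5:]  3  'baa'
  10  s[5:],s[11:]  2  'ba'
  11  s[11:],s[10:]  1  'b'
  12  s[10:],s[9:]  2  'bb'
  13  s[9:],s[8:]  3  'bbb'
  14  s[8:],s[3:]  1  'b'
  15  s[3:],s[0:]  0  ''
  16  s[0:],s[13:]  2  'ca'
  17  s[13:],s[16:]  1  'c'
  18  s[16:],s[4:]  4  'cbaa'
  19  s[4:],s[15:]  1  'c'

n(n+1)/2 = 20·21/2 = 210
Σ LCP = 0 + 1 + 2 + 3 + 1 + 2 + 1 + 2 + 0 + 3 + 2 + 1 + 2 + 3 + 1 + 0 + 2 + 1 + 4 + 1 = 32
distinct = 210 − 32 = 178

178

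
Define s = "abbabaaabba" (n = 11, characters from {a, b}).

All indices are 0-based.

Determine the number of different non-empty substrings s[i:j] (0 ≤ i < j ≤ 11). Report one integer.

48

rank | idx | suffix
   0 |  10 | a
   1 |   5 | aaabba
   2 |   6 | aabba
   3 |   3 | abaaabba
   4 |   7 | abba
   5 |   0 | abbabaaabba
   6 |   9 | ba
   7 |   4 | baaabba
   8 |   2 | babaaabba
   9 |   8 | bba
  10 |   1 | bbabaaabba

SA = [10, 5, 6, 3, 7, 0, 9, 4, 2, 8, 1]
i: (SA[i-1],SA[i]) lcp shared
  1: (10,5) 1 'a'
  2: (5,6) 2 'aa'
  3: (6,3) 1 'a'
  4: (3,7) 2 'ab'
  5: (7,0) 4 'abba'
  6: (0,9) 0 ''
  7: (9,4) 2 'ba'
  8: (4,2) 2 'ba'
  9: (2,8) 1 'b'
  10: (8,1) 3 'bba'

n(n+1)/2 = 11·12/2 = 66
Σ LCP = 0 + 1 + 2 + 1 + 2 + 4 + 0 + 2 + 2 + 1 + 3 = 18
distinct = 66 − 18 = 48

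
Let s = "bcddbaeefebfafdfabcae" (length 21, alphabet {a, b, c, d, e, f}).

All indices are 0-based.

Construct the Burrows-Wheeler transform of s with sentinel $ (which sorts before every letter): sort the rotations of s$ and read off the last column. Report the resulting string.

rank  rotation                last
    0  $bcddbaeefebfafdfabcae  e
    1  abcae$bcddbaeefebfafdf  f
    2  ae$bcddbaeefebfafdfabc  c
    3  aeefebfafdfabcae$bcddb  b
    4  afdfabcae$bcddbaeefebf  f
    5  baeefebfafdfabcae$bcdd  d
    6  bcae$bcddbaeefebfafdfa  a
    7  bcddbaeefebfafdfabcae$  $
    8  bfafdfabcae$bcddbaeefe  e
    9  cae$bcddbaeefebfafdfab  b
   10  cddbaeefebfafdfabcae$b  b
   11  dbaeefebfafdfabcae$bcd  d
   12  ddbaeefebfafdfabcae$bc  c
   13  dfabcae$bcddbaeefebfaf  f
   14  e$bcddbaeefebfafdfabca  a
   15  ebfafdfabcae$bcddbaeef  f
   16  eefebfafdfabcae$bcddba  a
   17  efebfafdfabcae$bcddbae  e
   18  fabcae$bcddbaeefebfafd  d
   19  fafdfabcae$bcddbaeefeb  b
   20  fdfabcae$bcddbaeefebfa  a
   21  febfafdfabcae$bcddbaee  e

efcbfda$ebbdcfafaedbae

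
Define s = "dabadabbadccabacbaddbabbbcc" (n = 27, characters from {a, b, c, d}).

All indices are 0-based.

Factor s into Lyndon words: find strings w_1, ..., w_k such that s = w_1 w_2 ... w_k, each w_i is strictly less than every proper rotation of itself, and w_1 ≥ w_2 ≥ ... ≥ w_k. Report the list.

emit factor 1: 'd' (i=0, period=1)
emit factor 2: 'abadabbadcc' (i=1, period=11)
emit factor 3: 'abacbaddbabbbcc' (i=12, period=15)

["d", "abadabbadcc", "abacbaddbabbbcc"]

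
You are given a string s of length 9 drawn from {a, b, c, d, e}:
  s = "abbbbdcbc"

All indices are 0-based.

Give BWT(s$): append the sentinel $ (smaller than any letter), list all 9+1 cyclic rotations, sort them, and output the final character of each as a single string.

c$abbcbbdb

rank  rotation    last
    0  $abbbbdcbc  c
    1  abbbbdcbc$  $
    2  bbbbdcbc$a  a
    3  bbbdcbc$ab  b
    4  bbdcbc$abb  b
    5  bc$abbbbdc  c
    6  bdcbc$abbb  b
    7  c$abbbbdcb  b
    8  cbc$abbbbd  d
    9  dcbc$abbbb  b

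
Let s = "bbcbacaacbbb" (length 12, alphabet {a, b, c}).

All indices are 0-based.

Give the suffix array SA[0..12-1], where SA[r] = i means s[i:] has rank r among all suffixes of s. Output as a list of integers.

[6, 4, 7, 11, 3, 10, 9, 0, 1, 5, 2, 8]

rank | idx | suffix
   0 |   6 | aacbbb
   1 |   4 | acaacbbb
   2 |   7 | acbbb
   3 |  11 | b
   4 |   3 | bacaacbbb
   5 |  10 | bb
   6 |   9 | bbb
   7 |   0 | bbcbacaacbbb
   8 |   1 | bcbacaacbbb
   9 |   5 | caacbbb
  10 |   2 | cbacaacbbb
  11 |   8 | cbbb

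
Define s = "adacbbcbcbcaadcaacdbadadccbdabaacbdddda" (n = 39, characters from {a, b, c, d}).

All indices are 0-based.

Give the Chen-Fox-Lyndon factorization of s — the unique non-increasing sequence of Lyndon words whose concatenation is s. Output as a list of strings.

["ad", "acbbcbcbc", "aadc", "aacdbadadccbdab", "aacbdddd", "a"]

emit factor 1: 'ad' (i=0, period=2)
emit factor 2: 'acbbcbcbc' (i=2, period=9)
emit factor 3: 'aadc' (i=11, period=4)
emit factor 4: 'aacdbadadccbdab' (i=15, period=15)
emit factor 5: 'aacbdddd' (i=30, period=8)
emit factor 6: 'a' (i=38, period=1)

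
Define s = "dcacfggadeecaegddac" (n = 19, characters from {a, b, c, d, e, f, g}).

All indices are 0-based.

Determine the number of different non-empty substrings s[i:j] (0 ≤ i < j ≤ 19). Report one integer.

175

rank→(start, suffix):
  0 → (17, 'ac')
  1 → (2, 'acfggadeecaegddac')
  2 → (7, 'adeecaegddac')
  3 → (12, 'aegddac')
  4 → (18, 'c')
  5 → (1, 'cacfggadeecaegddac')
  6 → (11, 'caegddac')
  7 → (3, 'cfggadeecaegddac')
  8 → (16, 'dac')
  9 → (0, 'dcacfggadeecaegddac')
  10 → (15, 'ddac')
  11 → (8, 'deecaegddac')
  12 → (10, 'ecaegddac')
  13 → (9, 'eecaegddac')
  14 → (13, 'egddac')
  15 → (4, 'fggadeecaegddac')
  16 → (6, 'gadeecaegddac')
  17 → (14, 'gddac')
  18 → (5, 'ggadeecaegddac')

SA = [17, 2, 7, 12, 18, 1, 11, 3, 16, 0, 15, 8, 10, 9, 13, 4, 6, 14, 5]
i: (SA[i-1],SA[i]) lcp shared
  1: (17,2) 2 'ac'
  2: (2,7) 1 'a'
  3: (7,12) 1 'a'
  4: (12,18) 0 ''
  5: (18,1) 1 'c'
  6: (1,11) 2 'ca'
  7: (11,3) 1 'c'
  8: (3,16) 0 ''
  9: (16,0) 1 'd'
  10: (0,15) 1 'd'
  11: (15,8) 1 'd'
  12: (8,10) 0 ''
  13: (10,9) 1 'e'
  14: (9,13) 1 'e'
  15: (13,4) 0 ''
  16: (4,6) 0 ''
  17: (6,14) 1 'g'
  18: (14,5) 1 'g'

n(n+1)/2 = 19·20/2 = 190
Σ LCP = 0 + 2 + 1 + 1 + 0 + 1 + 2 + 1 + 0 + 1 + 1 + 1 + 0 + 1 + 1 + 0 + 0 + 1 + 1 = 15
distinct = 190 − 15 = 175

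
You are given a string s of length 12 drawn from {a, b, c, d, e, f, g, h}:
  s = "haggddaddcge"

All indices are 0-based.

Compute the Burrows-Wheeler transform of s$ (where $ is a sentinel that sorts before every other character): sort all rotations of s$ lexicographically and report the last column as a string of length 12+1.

rank  rotation       last
    0  $haggddaddcge  e
    1  addcge$haggdd  d
    2  aggddaddcge$h  h
    3  cge$haggddadd  d
    4  daddcge$haggd  d
    5  dcge$haggddad  d
    6  ddaddcge$hagg  g
    7  ddcge$haggdda  a
    8  e$haggddaddcg  g
    9  gddaddcge$hag  g
   10  ge$haggddaddc  c
   11  ggddaddcge$ha  a
   12  haggddaddcge$  $

edhdddgaggca$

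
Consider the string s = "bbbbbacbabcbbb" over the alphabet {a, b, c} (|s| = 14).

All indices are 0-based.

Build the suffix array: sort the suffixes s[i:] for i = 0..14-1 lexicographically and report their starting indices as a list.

[8, 5, 13, 7, 4, 12, 3, 11, 2, 1, 0, 9, 6, 10]

sorted suffixes:
  #0 SA[0]=8  'abcbbb'
  #1 SA[1]=5  'acbabcbbb'
  #2 SA[2]=13  'b'
  #3 SA[3]=7  'babcbbb'
  #4 SA[4]=4  'bacbabcbbb'
  #5 SA[5]=12  'bb'
  #6 SA[6]=3  'bbacbabcbbb'
  #7 SA[7]=11  'bbb'
  #8 SA[8]=2  'bbbacbabcbbb'
  #9 SA[9]=1  'bbbbacbabcbbb'
  #10 SA[10]=0  'bbbbbacbabcbbb'
  #11 SA[11]=9  'bcbbb'
  #12 SA[12]=6  'cbabcbbb'
  #13 SA[13]=10  'cbbb'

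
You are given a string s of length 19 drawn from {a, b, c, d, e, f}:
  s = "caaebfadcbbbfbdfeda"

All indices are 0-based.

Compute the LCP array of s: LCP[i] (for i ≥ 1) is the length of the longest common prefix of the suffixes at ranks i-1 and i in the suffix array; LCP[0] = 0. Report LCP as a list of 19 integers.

[0, 1, 1, 1, 0, 2, 1, 1, 2, 0, 1, 0, 1, 1, 0, 1, 0, 1, 1]

rank | idx | suffix
   0 |  18 | a
   1 |   1 | aaebfadcbbbfbdfeda
   2 |   6 | adcbbbfbdfeda
   3 |   2 | aebfadcbbbfbdfeda
   4 |   9 | bbbfbdfeda
   5 |  10 | bbfbdfeda
   6 |  13 | bdfeda
   7 |   4 | bfadcbbbfbdfeda
   8 |  11 | bfbdfeda
   9 |   0 | caaebfadcbbbfbdfeda
  10 |   8 | cbbbfbdfeda
  11 |  17 | da
  12 |   7 | dcbbbfbdfeda
  13 |  14 | dfeda
  14 |   3 | ebfadcbbbfbdfeda
  15 |  16 | eda
  16 |   5 | fadcbbbfbdfeda
  17 |  12 | fbdfeda
  18 |  15 | feda

SA = [18, 1, 6, 2, 9, 10, 13, 4, 11, 0, 8, 17, 7, 14, 3, 16, 5, 12, 15]
rank  pair      lcp
   1  s[18:],s[1:]  1  'a'
   2  s[1:],s[6:]  1  'a'
   3  s[6:],s[2:]  1  'a'
   4  s[2:],s[9:]  0  ''
   5  s[9:],s[10:]  2  'bb'
   6  s[10:],s[13:]  1  'b'
   7  s[13:],s[4:]  1  'b'
   8  s[4:],s[11:]  2  'bf'
   9  s[11:],s[0:]  0  ''
  10  s[0:],s[8:]  1  'c'
  11  s[8:],s[17:]  0  ''
  12  s[17:],s[7:]  1  'd'
  13  s[7:],s[14:]  1  'd'
  14  s[14:],s[3:]  0  ''
  15  s[3:],s[16:]  1  'e'
  16  s[16:],s[5:]  0  ''
  17  s[5:],s[12:]  1  'f'
  18  s[12:],s[15:]  1  'f'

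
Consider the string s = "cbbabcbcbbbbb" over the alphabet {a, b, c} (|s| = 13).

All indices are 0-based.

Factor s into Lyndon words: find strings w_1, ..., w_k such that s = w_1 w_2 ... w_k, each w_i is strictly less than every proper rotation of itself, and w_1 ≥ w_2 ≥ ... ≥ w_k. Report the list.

emit factor 1: 'c' (i=0, period=1)
emit factor 2: 'b' (i=1, period=1)
emit factor 3: 'b' (i=2, period=1)
emit factor 4: 'abcbcbbbbb' (i=3, period=10)

["c", "b", "b", "abcbcbbbbb"]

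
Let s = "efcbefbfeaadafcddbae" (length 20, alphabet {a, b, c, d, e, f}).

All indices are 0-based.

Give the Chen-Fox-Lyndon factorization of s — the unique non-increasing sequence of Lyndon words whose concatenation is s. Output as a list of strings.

["ef", "c", "befbfe", "aadafcddbae"]

emit factor 1: 'ef' (i=0, period=2)
emit factor 2: 'c' (i=2, period=1)
emit factor 3: 'befbfe' (i=3, period=6)
emit factor 4: 'aadafcddbae' (i=9, period=11)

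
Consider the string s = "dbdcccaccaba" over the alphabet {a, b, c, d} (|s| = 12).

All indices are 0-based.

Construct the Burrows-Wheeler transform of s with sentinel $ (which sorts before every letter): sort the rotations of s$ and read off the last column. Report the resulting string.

rank  rotation       last
    0  $dbdcccaccaba  a
    1  a$dbdcccaccab  b
    2  aba$dbdcccacc  c
    3  accaba$dbdccc  c
    4  ba$dbdcccacca  a
    5  bdcccaccaba$d  d
    6  caba$dbdcccac  c
    7  caccaba$dbdcc  c
    8  ccaba$dbdccca  a
    9  ccaccaba$dbdc  c
   10  cccaccaba$dbd  d
   11  dbdcccaccaba$  $
   12  dcccaccaba$db  b

abccadccacd$b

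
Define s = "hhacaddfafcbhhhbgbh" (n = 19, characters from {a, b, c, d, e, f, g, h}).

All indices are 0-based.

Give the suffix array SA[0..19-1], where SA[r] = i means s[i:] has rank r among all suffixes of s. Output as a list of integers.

[2, 4, 8, 15, 17, 11, 3, 10, 5, 6, 7, 9, 16, 18, 1, 14, 0, 13, 12]

rank | idx | suffix
   0 |   2 | acaddfafcbhhhbgbh
   1 |   4 | addfafcbhhhbgbh
   2 |   8 | afcbhhhbgbh
   3 |  15 | bgbh
   4 |  17 | bh
   5 |  11 | bhhhbgbh
   6 |   3 | caddfafcbhhhbgbh
   7 |  10 | cbhhhbgbh
   8 |   5 | ddfafcbhhhbgbh
   9 |   6 | dfafcbhhhbgbh
  10 |   7 | fafcbhhhbgbh
  11 |   9 | fcbhhhbgbh
  12 |  16 | gbh
  13 |  18 | h
  14 |   1 | hacaddfafcbhhhbgbh
  15 |  14 | hbgbh
  16 |   0 | hhacaddfafcbhhhbgbh
  17 |  13 | hhbgbh
  18 |  12 | hhhbgbh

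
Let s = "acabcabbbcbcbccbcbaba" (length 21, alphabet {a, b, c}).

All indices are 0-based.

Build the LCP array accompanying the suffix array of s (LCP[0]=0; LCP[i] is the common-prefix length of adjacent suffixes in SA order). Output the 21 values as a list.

[0, 1, 2, 2, 1, 0, 2, 1, 2, 1, 2, 3, 4, 2, 0, 3, 1, 2, 4, 3, 1]

sorted suffixes:
  #0 SA[0]=20  'a'
  #1 SA[1]=18  'aba'
  #2 SA[2]=5  'abbbcbcbccbcbaba'
  #3 SA[3]=2  'abcabbbcbcbccbcbaba'
  #4 SA[4]=0  'acabcabbbcbcbccbcbaba'
  #5 SA[5]=19  'ba'
  #6 SA[6]=17  'baba'
  #7 SA[7]=6  'bbbcbcbccbcbaba'
  #8 SA[8]=7  'bbcbcbccbcbaba'
  #9 SA[9]=3  'bcabbbcbcbccbcbaba'
  #10 SA[10]=15  'bcbaba'
  #11 SA[11]=8  'bcbcbccbcbaba'
  #12 SA[12]=10  'bcbccbcbaba'
  #13 SA[13]=12  'bccbcbaba'
  #14 SA[14]=4  'cabbbcbcbccbcbaba'
  #15 SA[15]=1  'cabcabbbcbcbccbcbaba'
  #16 SA[16]=16  'cbaba'
  #17 SA[17]=14  'cbcbaba'
  #18 SA[18]=9  'cbcbccbcbaba'
  #19 SA[19]=11  'cbccbcbaba'
  #20 SA[20]=13  'ccbcbaba'

SA = [20, 18, 5, 2, 0, 19, 17, 6, 7, 3, 15, 8, 10, 12, 4, 1, 16, 14, 9, 11, 13]
i: (SA[i-1],SA[i]) lcp shared
  1: (20,18) 1 'a'
  2: (18,5) 2 'ab'
  3: (5,2) 2 'ab'
  4: (2,0) 1 'a'
  5: (0,19) 0 ''
  6: (19,17) 2 'ba'
  7: (17,6) 1 'b'
  8: (6,7) 2 'bb'
  9: (7,3) 1 'b'
  10: (3,15) 2 'bc'
  11: (15,8) 3 'bcb'
  12: (8,10) 4 'bcbc'
  13: (10,12) 2 'bc'
  14: (12,4) 0 ''
  15: (4,1) 3 'cab'
  16: (1,16) 1 'c'
  17: (16,14) 2 'cb'
  18: (14,9) 4 'cbcb'
  19: (9,11) 3 'cbc'
  20: (11,13) 1 'c'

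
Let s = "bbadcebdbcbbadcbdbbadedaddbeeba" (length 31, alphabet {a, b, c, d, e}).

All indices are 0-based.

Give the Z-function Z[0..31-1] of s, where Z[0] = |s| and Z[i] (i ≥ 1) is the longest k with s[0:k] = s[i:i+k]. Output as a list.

[31, 1, 0, 0, 0, 0, 1, 0, 1, 0, 5, 1, 0, 0, 0, 1, 0, 4, 1, 0, 0, 0, 0, 0, 0, 0, 1, 0, 0, 1, 0]

Z[0]=31
i=1: i≥r, start 0; Z[1]=1 extend→box=[1,2)
i=2: i≥r, start 0; Z[2]=0
i=3: i≥r, start 0; Z[3]=0
i=4: i≥r, start 0; Z[4]=0
i=5: i≥r, start 0; Z[5]=0
i=6: i≥r, start 0; Z[6]=1 extend→box=[6,7)
i=7: i≥r, start 0; Z[7]=0
i=8: i≥r, start 0; Z[8]=1 extend→box=[8,9)
i=9: i≥r, start 0; Z[9]=0
i=10: i≥r, start 0; Z[10]=5 extend→box=[10,15)
i=11: min(r-i=4, Z[1]=1)=1; Z[11]=1
i=12: min(r-i=3, Z[2]=0)=0; Z[12]=0
i=13: min(r-i=2, Z[3]=0)=0; Z[13]=0
i=14: min(r-i=1, Z[4]=0)=0; Z[14]=0
i=15: i≥r, start 0; Z[15]=1 extend→box=[15,16)
i=16: i≥r, start 0; Z[16]=0
i=17: i≥r, start 0; Z[17]=4 extend→box=[17,21)
i=18: min(r-i=3, Z[1]=1)=1; Z[18]=1
i=19: min(r-i=2, Z[2]=0)=0; Z[19]=0
i=20: min(r-i=1, Z[3]=0)=0; Z[20]=0
i=21: i≥r, start 0; Z[21]=0
i=22: i≥r, start 0; Z[22]=0
i=23: i≥r, start 0; Z[23]=0
i=24: i≥r, start 0; Z[24]=0
i=25: i≥r, start 0; Z[25]=0
i=26: i≥r, start 0; Z[26]=1 extend→box=[26,27)
i=27: i≥r, start 0; Z[27]=0
i=28: i≥r, start 0; Z[28]=0
i=29: i≥r, start 0; Z[29]=1 extend→box=[29,30)
i=30: i≥r, start 0; Z[30]=0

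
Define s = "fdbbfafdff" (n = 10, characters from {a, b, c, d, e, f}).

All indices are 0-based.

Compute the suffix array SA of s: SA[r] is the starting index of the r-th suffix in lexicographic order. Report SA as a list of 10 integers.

[5, 2, 3, 1, 7, 9, 4, 0, 6, 8]

rank | idx | suffix
   0 |   5 | afdff
   1 |   2 | bbfafdff
   2 |   3 | bfafdff
   3 |   1 | dbbfafdff
   4 |   7 | dff
   5 |   9 | f
   6 |   4 | fafdff
   7 |   0 | fdbbfafdff
   8 |   6 | fdff
   9 |   8 | ff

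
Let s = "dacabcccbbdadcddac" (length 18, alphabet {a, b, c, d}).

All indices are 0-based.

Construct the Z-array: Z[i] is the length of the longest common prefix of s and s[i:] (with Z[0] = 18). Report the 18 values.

Z[0]=18
i=1: outside box; Z[1]=0
i=2: outside box; Z[2]=0
i=3: outside box; Z[3]=0
i=4: outside box; Z[4]=0
i=5: outside box; Z[5]=0
i=6: outside box; Z[6]=0
i=7: outside box; Z[7]=0
i=8: outside box; Z[8]=0
i=9: outside box; Z[9]=0
i=10: outside box; Z[10]=2 grow→box=[10,12)
i=11: min(r-i=1, Z[1]=0)=0; Z[11]=0
i=12: outside box; Z[12]=1 grow→box=[12,13)
i=13: outside box; Z[13]=0
i=14: outside box; Z[14]=1 grow→box=[14,15)
i=15: outside box; Z[15]=3 grow→box=[15,18)
i=16: min(r-i=2, Z[1]=0)=0; Z[16]=0
i=17: min(r-i=1, Z[2]=0)=0; Z[17]=0

[18, 0, 0, 0, 0, 0, 0, 0, 0, 0, 2, 0, 1, 0, 1, 3, 0, 0]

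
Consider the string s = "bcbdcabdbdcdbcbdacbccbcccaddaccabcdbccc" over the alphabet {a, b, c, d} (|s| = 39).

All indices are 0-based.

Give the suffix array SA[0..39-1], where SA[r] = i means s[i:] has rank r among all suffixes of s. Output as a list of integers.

rank | idx | suffix
   0 |  31 | abcdbccc
   1 |   5 | abdbdcdbcbdacbccbcccaddaccabcdbccc
   2 |  16 | acbccbcccaddaccabcdbccc
   3 |  28 | accabcdbccc
   4 |  25 | addaccabcdbccc
   5 |  12 | bcbdacbccbcccaddaccabcdbccc
   6 |   0 | bcbdcabdbdcdbcbdacbccbcccaddaccabcdbccc
   7 |  18 | bccbcccaddaccabcdbccc
   8 |  35 | bccc
   9 |  21 | bcccaddaccabcdbccc
  10 |  32 | bcdbccc
  11 |  14 | bdacbccbcccaddaccabcdbccc
  12 |   6 | bdbdcdbcbdacbccbcccaddaccabcdbccc
  13 |   2 | bdcabdbdcdbcbdacbccbcccaddaccabcdbccc
  14 |   8 | bdcdbcbdacbccbcccaddaccabcdbccc
  15 |  38 | c
  16 |  30 | cabcdbccc
  17 |   4 | cabdbdcdbcbdacbccbcccaddaccabcdbccc
  18 |  24 | caddaccabcdbccc
  19 |  17 | cbccbcccaddaccabcdbccc
  20 |  20 | cbcccaddaccabcdbccc
  21 |  13 | cbdacbccbcccaddaccabcdbccc
  22 |   1 | cbdcabdbdcdbcbdacbccbcccaddaccabcdbccc
  23 |  37 | cc
  24 |  29 | ccabcdbccc
  25 |  23 | ccaddaccabcdbccc
  26 |  19 | ccbcccaddaccabcdbccc
  27 |  36 | ccc
  28 |  22 | cccaddaccabcdbccc
  29 |  10 | cdbcbdacbccbcccaddaccabcdbccc
  30 |  33 | cdbccc
  31 |  15 | dacbccbcccaddaccabcdbccc
  32 |  27 | daccabcdbccc
  33 |  11 | dbcbdacbccbcccaddaccabcdbccc
  34 |  34 | dbccc
  35 |   7 | dbdcdbcbdacbccbcccaddaccabcdbccc
  36 |   3 | dcabdbdcdbcbdacbccbcccaddaccabcdbccc
  37 |   9 | dcdbcbdacbccbcccaddaccabcdbccc
  38 |  26 | ddaccabcdbccc

[31, 5, 16, 28, 25, 12, 0, 18, 35, 21, 32, 14, 6, 2, 8, 38, 30, 4, 24, 17, 20, 13, 1, 37, 29, 23, 19, 36, 22, 10, 33, 15, 27, 11, 34, 7, 3, 9, 26]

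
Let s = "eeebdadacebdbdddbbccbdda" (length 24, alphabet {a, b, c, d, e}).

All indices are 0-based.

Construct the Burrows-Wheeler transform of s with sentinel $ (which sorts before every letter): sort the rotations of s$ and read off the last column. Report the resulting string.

rank  rotation                   last
    0  $eeebdadacebdbdddbbccbdda  a
    1  a$eeebdadacebdbdddbbccbdd  d
    2  acebdbdddbbccbdda$eeebdad  d
    3  adacebdbdddbbccbdda$eeebd  d
    4  bbccbdda$eeebdadacebdbddd  d
    5  bccbdda$eeebdadacebdbdddb  b
    6  bdadacebdbdddbbccbdda$eee  e
    7  bdbdddbbccbdda$eeebdadace  e
    8  bdda$eeebdadacebdbdddbbcc  c
    9  bdddbbccbdda$eeebdadacebd  d
   10  cbdda$eeebdadacebdbdddbbc  c
   11  ccbdda$eeebdadacebdbdddbb  b
   12  cebdbdddbbccbdda$eeebdada  a
   13  da$eeebdadacebdbdddbbccbd  d
   14  dacebdbdddbbccbdda$eeebda  a
   15  dadacebdbdddbbccbdda$eeeb  b
   16  dbbccbdda$eeebdadacebdbdd  d
   17  dbdddbbccbdda$eeebdadaceb  b
   18  dda$eeebdadacebdbdddbbccb  b
   19  ddbbccbdda$eeebdadacebdbd  d
   20  dddbbccbdda$eeebdadacebdb  b
   21  ebdadacebdbdddbbccbdda$ee  e
   22  ebdbdddbbccbdda$eeebdadac  c
   23  eebdadacebdbdddbbccbdda$e  e
   24  eeebdadacebdbdddbbccbdda$  $

addddbeecdcbadabdbbdbece$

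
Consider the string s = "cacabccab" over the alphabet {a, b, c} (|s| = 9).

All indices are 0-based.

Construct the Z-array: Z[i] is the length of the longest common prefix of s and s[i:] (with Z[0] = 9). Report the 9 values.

[9, 0, 2, 0, 0, 1, 2, 0, 0]

Z[0]=9
i=1: fresh scan; Z[1]=0
i=2: fresh scan; Z[2]=2 scan→box=[2,4)
i=3: min(r-i=1, Z[1]=0)=0; Z[3]=0
i=4: fresh scan; Z[4]=0
i=5: fresh scan; Z[5]=1 scan→box=[5,6)
i=6: fresh scan; Z[6]=2 scan→box=[6,8)
i=7: min(r-i=1, Z[1]=0)=0; Z[7]=0
i=8: fresh scan; Z[8]=0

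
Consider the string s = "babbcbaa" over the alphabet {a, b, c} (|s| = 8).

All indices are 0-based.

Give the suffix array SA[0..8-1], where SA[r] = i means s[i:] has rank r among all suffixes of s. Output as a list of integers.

[7, 6, 1, 5, 0, 2, 3, 4]

rank | idx | suffix
   0 |   7 | a
   1 |   6 | aa
   2 |   1 | abbcbaa
   3 |   5 | baa
   4 |   0 | babbcbaa
   5 |   2 | bbcbaa
   6 |   3 | bcbaa
   7 |   4 | cbaa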